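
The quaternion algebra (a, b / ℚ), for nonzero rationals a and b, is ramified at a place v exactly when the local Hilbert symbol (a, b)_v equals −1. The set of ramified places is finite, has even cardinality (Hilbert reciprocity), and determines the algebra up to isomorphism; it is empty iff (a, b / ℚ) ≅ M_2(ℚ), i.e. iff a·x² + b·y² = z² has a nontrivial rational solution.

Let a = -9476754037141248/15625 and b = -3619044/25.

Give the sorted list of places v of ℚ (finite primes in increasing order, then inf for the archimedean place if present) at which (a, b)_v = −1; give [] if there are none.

(a, b) ≡ (-407, -100529) mod (ℚ^×)²; places V = {2, 3, 5, 11, 13, 19, 37, ∞}.
(a,b)_∞: sgn(-407)=−, sgn(-100529)=−, so -1.
(a,b)_3: α=2, u≡1; β=2, v≡1 (mod 3); (1|3)=+1, (1|3)=+1; sign (−1)^0·+1^2·+1^2 = +1.
(a,b)_19: α=2, u≡4; β=1, v≡3 (mod 19); (4|19)=+1, (3|19)=-1; sign (−1)^0·+1^1·-1^2 = +1.
(a,b)_13: α=2, u≡9; β=1, v≡6 (mod 13); (9|13)=+1, (6|13)=-1; sign (−1)^0·+1^1·-1^2 = +1.
(a,b)_2: α=8, β=2; u≡1, v≡7 (mod 8); ε(u)ε(v)=0·1, αω(v)=8·0, βω(u)=2·0; sum ≡ 0  ⇒  +1.
(a,b)_11: α=3, u≡6; β=1, v≡2 (mod 11); (6|11)=-1, (2|11)=-1; sign (−1)^1·-1^1·-1^3 = -1.
(a,b)_37: α=3, u≡30; β=1, v≡11 (mod 37); (30|37)=+1, (11|37)=+1; sign (−1)^0·+1^1·+1^3 = +1.
(a,b)_5: α=-6, u≡2; β=-2, v≡1 (mod 5); (2|5)=-1, (1|5)=+1; sign (−1)^0·-1^-2·+1^-6 = +1.
(-407, -100529 / ℚ) ramifies at {11, ∞}: a division algebra.

[11, inf]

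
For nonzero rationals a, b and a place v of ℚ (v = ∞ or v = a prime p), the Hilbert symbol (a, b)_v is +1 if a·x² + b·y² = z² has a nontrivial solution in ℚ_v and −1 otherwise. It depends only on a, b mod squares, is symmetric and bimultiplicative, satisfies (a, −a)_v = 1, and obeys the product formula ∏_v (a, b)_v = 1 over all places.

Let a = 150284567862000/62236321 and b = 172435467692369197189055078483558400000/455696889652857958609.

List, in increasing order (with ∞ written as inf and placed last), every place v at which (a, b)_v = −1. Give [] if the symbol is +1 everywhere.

Mod squares: a ≡ 5655, b ≡ 110. Check v ∈ {∞, 2, 3, 5, 7, 11, 13, 17, 19, 23, 29, 31}.
v=11: a=11^2·(≡5), b=11^5·(≡10) mod 11; (5|11)=+1, (10|11)=-1; (−1)^{2·5·5}·(+1)^5·(-1)^2 = +1.
v=31: a=31^0·(≡27), b=31^2·(≡3) mod 31; (27|31)=-1, (3|31)=-1; (−1)^{0·2·15}·(-1)^2·(-1)^0 = +1.
v=5: a=5^3·(≡1), b=5^5·(≡2) mod 5; (1|5)=+1, (2|5)=-1; (−1)^{3·5·2}·(+1)^5·(-1)^3 = -1.
v=23: a=23^-2·(≡11), b=23^-4·(≡8) mod 23; (11|23)=-1, (8|23)=+1; (−1)^{-2·-4·11}·(-1)^-4·(+1)^-2 = +1.
v=19: a=19^2·(≡10), b=19^4·(≡12) mod 19; (10|19)=-1, (12|19)=-1; (−1)^{2·4·9}·(-1)^4·(-1)^2 = +1.
v=17: a=17^0·(≡12), b=17^6·(≡8) mod 17; (12|17)=-1, (8|17)=+1; (−1)^{0·6·8}·(-1)^6·(+1)^0 = +1.
v=2: v_2(a)=4, v_2(b)=19; units ≡ 7, 7 (mod 8); ε·ε+αω+βω = 1·1+4·0+19·0 ≡ 1  ⇒  (a,b)_2 = -1.
v=29: a=29^1·(≡18), b=29^2·(≡24) mod 29; (18|29)=-1, (24|29)=+1; (−1)^{1·2·14}·(-1)^2·(+1)^1 = +1.
v=3: a=3^3·(≡1), b=3^2·(≡2) mod 3; (1|3)=+1, (2|3)=-1; (−1)^{3·2·1}·(+1)^2·(-1)^3 = -1.
v=13: a=13^3·(≡5), b=13^4·(≡7) mod 13; (5|13)=-1, (7|13)=-1; (−1)^{3·4·6}·(-1)^4·(-1)^3 = -1.
v=7: a=7^-6·(≡3), b=7^-18·(≡6) mod 7; (3|7)=-1, (6|7)=-1; (−1)^{-6·-18·3}·(-1)^-18·(-1)^-6 = +1.
v=∞: 5655 > 0 and 110 > 0  ⇒  (a,b)_∞ = +1.
(5655, 110 / ℚ) ramifies at {2, 3, 5, 13}: a division algebra.

[2, 3, 5, 13]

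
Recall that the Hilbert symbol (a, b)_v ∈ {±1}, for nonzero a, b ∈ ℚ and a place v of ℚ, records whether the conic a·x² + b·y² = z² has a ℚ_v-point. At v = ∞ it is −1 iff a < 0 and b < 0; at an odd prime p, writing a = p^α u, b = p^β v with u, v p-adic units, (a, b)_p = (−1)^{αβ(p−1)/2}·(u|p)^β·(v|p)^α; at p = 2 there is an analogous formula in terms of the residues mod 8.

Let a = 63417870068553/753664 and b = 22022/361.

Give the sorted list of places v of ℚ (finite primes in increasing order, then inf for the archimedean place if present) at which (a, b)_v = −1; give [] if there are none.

(a, b) ≡ (782782, 182) mod (ℚ^×)²; places V = {2, 3, 7, 11, 13, 17, 19, 23, ∞}.
(a,b)_13: α=1, u≡11; β=1, v≡3 (mod 13); (11|13)=-1, (3|13)=+1; sign (−1)^0·-1^1·+1^1 = -1.
(a,b)_7: α=3, u≡1; β=1, v≡6 (mod 7); (1|7)=+1, (6|7)=-1; sign (−1)^1·+1^1·-1^3 = +1.
(a,b)_17: α=3, u≡12; β=0, v≡6 (mod 17); (12|17)=-1, (6|17)=-1; sign (−1)^0·-1^0·-1^3 = -1.
(a,b)_23: α=-1, u≡14; β=0, v≡5 (mod 23); (14|23)=-1, (5|23)=-1; sign (−1)^0·-1^0·-1^-1 = -1.
(a,b)_19: α=2, u≡1; β=-2, v≡1 (mod 19); (1|19)=+1, (1|19)=+1; sign (−1)^0·+1^-2·+1^2 = +1.
(a,b)_11: α=1, u≡3; β=2, v≡8 (mod 11); (3|11)=+1, (8|11)=-1; sign (−1)^0·+1^2·-1^1 = -1.
(a,b)_3: α=6, u≡1; β=0, v≡2 (mod 3); (1|3)=+1, (2|3)=-1; sign (−1)^0·+1^0·-1^6 = +1.
(a,b)_2: α=-15, β=1; u≡7, v≡3 (mod 8); ε(u)ε(v)=1·1, αω(v)=-15·1, βω(u)=1·0; sum ≡ 0  ⇒  +1.
(a,b)_∞: sgn(782782)=+, sgn(182)=+, so +1.
(782782, 182 / ℚ) ramifies at {11, 13, 17, 23}: a division algebra.

[11, 13, 17, 23]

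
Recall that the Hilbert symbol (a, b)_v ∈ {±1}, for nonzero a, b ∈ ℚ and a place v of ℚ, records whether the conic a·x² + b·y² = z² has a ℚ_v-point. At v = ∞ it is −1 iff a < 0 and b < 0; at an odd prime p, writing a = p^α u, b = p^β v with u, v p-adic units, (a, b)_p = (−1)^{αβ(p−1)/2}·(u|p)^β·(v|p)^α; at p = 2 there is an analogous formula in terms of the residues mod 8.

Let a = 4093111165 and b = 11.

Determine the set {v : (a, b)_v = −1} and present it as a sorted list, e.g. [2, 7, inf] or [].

Mod squares: a ≡ 279565, b ≡ 11. Check v ∈ {∞, 2, 5, 11, 13, 17, 23}.
v=11: a=11^5·(≡5), b=11^1·(≡1) mod 11; (5|11)=+1, (1|11)=+1; (−1)^{5·1·5}·(+1)^1·(+1)^5 = -1.
v=∞: 279565 > 0 and 11 > 0  ⇒  (a,b)_∞ = +1.
v=23: a=23^1·(≡5), b=23^0·(≡11) mod 23; (5|23)=-1, (11|23)=-1; (−1)^{1·0·11}·(-1)^0·(-1)^1 = -1.
v=2: v_2(a)=0, v_2(b)=0; units ≡ 5, 3 (mod 8); ε·ε+αω+βω = 0·1+0·1+0·1 ≡ 0  ⇒  (a,b)_2 = +1.
v=17: a=17^1·(≡7), b=17^0·(≡11) mod 17; (7|17)=-1, (11|17)=-1; (−1)^{1·0·8}·(-1)^0·(-1)^1 = -1.
v=5: a=5^1·(≡3), b=5^0·(≡1) mod 5; (3|5)=-1, (1|5)=+1; (−1)^{1·0·2}·(-1)^0·(+1)^1 = +1.
v=13: a=13^1·(≡9), b=13^0·(≡11) mod 13; (9|13)=+1, (11|13)=-1; (−1)^{1·0·6}·(+1)^0·(-1)^1 = -1.
Ram(279565, 11) = {11, 13, 17, 23}; no ℚ_11-point on the conic.

[11, 13, 17, 23]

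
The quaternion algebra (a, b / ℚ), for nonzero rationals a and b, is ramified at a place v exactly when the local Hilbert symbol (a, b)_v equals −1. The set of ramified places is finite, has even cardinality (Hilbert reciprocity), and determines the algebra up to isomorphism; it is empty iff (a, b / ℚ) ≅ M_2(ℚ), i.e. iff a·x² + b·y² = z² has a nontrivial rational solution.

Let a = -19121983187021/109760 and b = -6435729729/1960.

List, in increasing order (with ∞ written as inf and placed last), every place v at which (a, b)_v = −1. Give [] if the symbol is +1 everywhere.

[17, inf]

Mod squares: a ≡ -7735, b ≡ -10. Check v ∈ {∞, 2, 3, 5, 7, 11, 13, 17}.
v=3: a=3^0·(≡2), b=3^2·(≡2) mod 3; (2|3)=-1, (2|3)=-1; (−1)^{0·2·1}·(-1)^2·(-1)^0 = +1.
v=7: a=7^-3·(≡4), b=7^-2·(≡1) mod 7; (4|7)=+1, (1|7)=+1; (−1)^{-3·-2·3}·(+1)^-2·(+1)^-3 = +1.
v=17: a=17^3·(≡13), b=17^2·(≡14) mod 17; (13|17)=+1, (14|17)=-1; (−1)^{3·2·8}·(+1)^2·(-1)^3 = -1.
v=11: a=11^6·(≡5), b=11^4·(≡1) mod 11; (5|11)=+1, (1|11)=+1; (−1)^{6·4·5}·(+1)^4·(+1)^6 = +1.
v=5: a=5^-1·(≡2), b=5^-1·(≡3) mod 5; (2|5)=-1, (3|5)=-1; (−1)^{-1·-1·2}·(-1)^-1·(-1)^-1 = +1.
v=∞: -7735 < 0 and -10 < 0  ⇒  (a,b)_∞ = -1.
v=13: a=13^3·(≡12), b=13^2·(≡1) mod 13; (12|13)=+1, (1|13)=+1; (−1)^{3·2·6}·(+1)^2·(+1)^3 = +1.
v=2: v_2(a)=-6, v_2(b)=-3; units ≡ 1, 3 (mod 8); ε·ε+αω+βω = 0·1+-6·1+-3·0 ≡ 0  ⇒  (a,b)_2 = +1.
|Ram(-7735, -10)| = 2, even; anisotropic at {17, ∞}.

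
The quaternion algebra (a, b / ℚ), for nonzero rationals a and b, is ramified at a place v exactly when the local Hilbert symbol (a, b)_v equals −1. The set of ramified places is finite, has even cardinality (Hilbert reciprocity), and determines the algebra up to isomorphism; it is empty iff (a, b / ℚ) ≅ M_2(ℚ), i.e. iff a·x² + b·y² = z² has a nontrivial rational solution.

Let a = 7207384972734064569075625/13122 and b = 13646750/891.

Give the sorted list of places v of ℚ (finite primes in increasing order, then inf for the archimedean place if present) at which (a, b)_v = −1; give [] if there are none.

Mod squares: a ≡ 3458, b ≡ 35530. Check v ∈ {∞, 2, 3, 5, 7, 11, 13, 17, 19, 23}.
v=3: a=3^-8·(≡2), b=3^-4·(≡1) mod 3; (2|3)=-1, (1|3)=+1; (−1)^{-8·-4·1}·(-1)^-4·(+1)^-8 = +1.
v=5: a=5^4·(≡3), b=5^3·(≡4) mod 5; (3|5)=-1, (4|5)=+1; (−1)^{4·3·2}·(-1)^3·(+1)^4 = -1.
v=13: a=13^5·(≡2), b=13^2·(≡1) mod 13; (2|13)=-1, (1|13)=+1; (−1)^{5·2·6}·(-1)^2·(+1)^5 = +1.
v=19: a=19^3·(≡17), b=19^1·(≡13) mod 19; (17|19)=+1, (13|19)=-1; (−1)^{3·1·9}·(+1)^1·(-1)^3 = +1.
v=7: a=7^1·(≡4), b=7^0·(≡6) mod 7; (4|7)=+1, (6|7)=-1; (−1)^{1·0·3}·(+1)^0·(-1)^1 = -1.
v=11: a=11^4·(≡3), b=11^-1·(≡10) mod 11; (3|11)=+1, (10|11)=-1; (−1)^{4·-1·5}·(+1)^-1·(-1)^4 = +1.
v=∞: 3458 > 0 and 35530 > 0  ⇒  (a,b)_∞ = +1.
v=2: v_2(a)=-1, v_2(b)=1; units ≡ 1, 5 (mod 8); ε·ε+αω+βω = 0·0+-1·1+1·0 ≡ 1  ⇒  (a,b)_2 = -1.
v=17: a=17^4·(≡3), b=17^1·(≡16) mod 17; (3|17)=-1, (16|17)=+1; (−1)^{4·1·8}·(-1)^1·(+1)^4 = -1.
v=23: a=23^2·(≡8), b=23^0·(≡4) mod 23; (8|23)=+1, (4|23)=+1; (−1)^{2·0·11}·(+1)^0·(+1)^2 = +1.
(3458, 35530 / ℚ) ramifies at {2, 5, 7, 17}: a division algebra.

[2, 5, 7, 17]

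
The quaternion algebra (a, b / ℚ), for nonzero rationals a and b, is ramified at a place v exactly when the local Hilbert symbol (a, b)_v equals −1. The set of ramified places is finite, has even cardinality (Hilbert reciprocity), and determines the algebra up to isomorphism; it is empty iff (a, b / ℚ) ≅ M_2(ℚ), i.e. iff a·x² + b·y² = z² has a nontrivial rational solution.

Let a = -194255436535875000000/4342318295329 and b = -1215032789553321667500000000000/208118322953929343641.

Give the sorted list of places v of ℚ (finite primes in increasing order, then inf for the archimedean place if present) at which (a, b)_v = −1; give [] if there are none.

(a, b) ≡ (-715, -30) mod (ℚ^×)²; places V = {2, 3, 5, 7, 11, 13, 23, 43, ∞}.
(a,b)_11: α=3, u≡3; β=4, v≡4 (mod 11); (3|11)=+1, (4|11)=+1; sign (−1)^0·+1^4·+1^3 = +1.
(a,b)_43: α=-4, u≡36; β=-6, v≡41 (mod 43); (36|43)=+1, (41|43)=+1; sign (−1)^0·+1^-6·+1^-4 = +1.
(a,b)_3: α=12, u≡2; β=19, v≡2 (mod 3); (2|3)=-1, (2|3)=-1; sign (−1)^0·-1^19·-1^12 = -1.
(a,b)_7: α=-4, u≡5; β=-6, v≡6 (mod 7); (5|7)=-1, (6|7)=-1; sign (−1)^0·-1^-6·-1^-4 = +1.
(a,b)_5: α=9, u≡3; β=13, v≡4 (mod 5); (3|5)=-1, (4|5)=+1; sign (−1)^0·-1^13·+1^9 = -1.
(a,b)_23: α=-2, u≡14; β=-4, v≡18 (mod 23); (14|23)=-1, (18|23)=+1; sign (−1)^0·-1^-4·+1^-2 = +1.
(a,b)_2: α=6, β=11; u≡5, v≡1 (mod 8); ε(u)ε(v)=0·0, αω(v)=6·0, βω(u)=11·1; sum ≡ 1  ⇒  -1.
(a,b)_∞: sgn(-715)=−, sgn(-30)=−, so -1.
(a,b)_13: α=3, u≡12; β=4, v≡1 (mod 13); (12|13)=+1, (1|13)=+1; sign (−1)^0·+1^4·+1^3 = +1.
|Ram(-715, -30)| = 4, even; anisotropic at {2, 3, 5, ∞}.

[2, 3, 5, inf]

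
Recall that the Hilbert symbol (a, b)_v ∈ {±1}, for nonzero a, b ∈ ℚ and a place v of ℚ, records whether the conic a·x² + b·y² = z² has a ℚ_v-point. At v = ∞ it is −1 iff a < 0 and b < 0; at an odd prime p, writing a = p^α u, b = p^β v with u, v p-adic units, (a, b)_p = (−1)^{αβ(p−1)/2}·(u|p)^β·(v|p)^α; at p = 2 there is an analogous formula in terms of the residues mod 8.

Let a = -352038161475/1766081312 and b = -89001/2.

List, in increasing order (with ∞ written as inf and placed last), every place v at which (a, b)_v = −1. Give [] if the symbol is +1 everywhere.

(a, b) ≡ (-26598, -19778) mod (ℚ^×)²; places V = {2, 3, 5, 7, 11, 13, 17, 19, 23, 29, 31, ∞}.
(a,b)_5: α=2, u≡3; β=0, v≡2 (mod 5); (3|5)=-1, (2|5)=-1; sign (−1)^0·-1^0·-1^2 = +1.
(a,b)_11: α=1, u≡7; β=1, v≡8 (mod 11); (7|11)=-1, (8|11)=-1; sign (−1)^1·-1^1·-1^1 = -1.
(a,b)_29: α=0, u≡1; β=1, v≡17 (mod 29); (1|29)=+1, (17|29)=-1; sign (−1)^0·+1^1·-1^0 = +1.
(a,b)_23: α=-2, u≡6; β=0, v≡16 (mod 23); (6|23)=+1, (16|23)=+1; sign (−1)^0·+1^0·+1^-2 = +1.
(a,b)_13: α=1, u≡11; β=0, v≡5 (mod 13); (11|13)=-1, (5|13)=-1; sign (−1)^0·-1^0·-1^1 = -1.
(a,b)_17: α=-2, u≡7; β=0, v≡14 (mod 17); (7|17)=-1, (14|17)=-1; sign (−1)^0·-1^0·-1^-2 = +1.
(a,b)_3: α=3, u≡2; β=2, v≡1 (mod 3); (2|3)=-1, (1|3)=+1; sign (−1)^0·-1^2·+1^3 = +1.
(a,b)_19: α=-2, u≡15; β=0, v≡7 (mod 19); (15|19)=-1, (7|19)=+1; sign (−1)^0·-1^0·+1^-2 = +1.
(a,b)_31: α=1, u≡19; β=1, v≡6 (mod 31); (19|31)=+1, (6|31)=-1; sign (−1)^1·+1^1·-1^1 = +1.
(a,b)_7: α=6, u≡4; β=0, v≡2 (mod 7); (4|7)=+1, (2|7)=+1; sign (−1)^0·+1^0·+1^6 = +1.
(a,b)_2: α=-5, β=-1; u≡5, v≡7 (mod 8); ε(u)ε(v)=0·1, αω(v)=-5·0, βω(u)=-1·1; sum ≡ 1  ⇒  -1.
(a,b)_∞: sgn(-26598)=−, sgn(-19778)=−, so -1.
|Ram(-26598, -19778)| = 4, even; anisotropic at {2, 11, 13, ∞}.

[2, 11, 13, inf]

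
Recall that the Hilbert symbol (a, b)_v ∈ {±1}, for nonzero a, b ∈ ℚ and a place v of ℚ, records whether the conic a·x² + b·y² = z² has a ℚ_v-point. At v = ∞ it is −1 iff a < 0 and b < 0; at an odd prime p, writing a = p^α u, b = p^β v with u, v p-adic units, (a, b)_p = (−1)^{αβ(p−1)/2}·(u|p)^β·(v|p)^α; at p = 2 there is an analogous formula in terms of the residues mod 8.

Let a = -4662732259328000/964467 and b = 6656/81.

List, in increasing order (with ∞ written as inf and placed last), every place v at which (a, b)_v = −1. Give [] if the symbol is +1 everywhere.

[3, 13]

Mod squares: a ≡ -49335, b ≡ 26. Check v ∈ {∞, 2, 3, 5, 7, 11, 13, 23}.
v=5: a=5^3·(≡3), b=5^0·(≡1) mod 5; (3|5)=-1, (1|5)=+1; (−1)^{3·0·2}·(-1)^0·(+1)^3 = +1.
v=∞: -49335 < 0 and 26 > 0  ⇒  (a,b)_∞ = +1.
v=2: v_2(a)=26, v_2(b)=9; units ≡ 1, 5 (mod 8); ε·ε+αω+βω = 0·0+26·1+9·0 ≡ 0  ⇒  (a,b)_2 = +1.
v=7: a=7^-2·(≡4), b=7^0·(≡5) mod 7; (4|7)=+1, (5|7)=-1; (−1)^{-2·0·3}·(+1)^0·(-1)^-2 = +1.
v=13: a=13^3·(≡12), b=13^1·(≡6) mod 13; (12|13)=+1, (6|13)=-1; (−1)^{3·1·6}·(+1)^1·(-1)^3 = -1.
v=23: a=23^1·(≡5), b=23^0·(≡18) mod 23; (5|23)=-1, (18|23)=+1; (−1)^{1·0·11}·(-1)^0·(+1)^1 = +1.
v=11: a=11^1·(≡1), b=11^0·(≡3) mod 11; (1|11)=+1, (3|11)=+1; (−1)^{1·0·5}·(+1)^0·(+1)^1 = +1.
v=3: a=3^-9·(≡1), b=3^-4·(≡2) mod 3; (1|3)=+1, (2|3)=-1; (−1)^{-9·-4·1}·(+1)^-4·(-1)^-9 = -1.
(-49335, 26 / ℚ) ramifies at {3, 13}: a division algebra.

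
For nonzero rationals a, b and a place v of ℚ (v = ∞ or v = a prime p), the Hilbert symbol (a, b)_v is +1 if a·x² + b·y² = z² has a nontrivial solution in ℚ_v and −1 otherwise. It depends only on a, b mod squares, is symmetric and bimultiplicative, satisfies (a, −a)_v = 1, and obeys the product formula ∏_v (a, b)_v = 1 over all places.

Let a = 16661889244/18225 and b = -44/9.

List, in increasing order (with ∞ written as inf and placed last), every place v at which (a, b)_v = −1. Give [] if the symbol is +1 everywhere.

[13, 17]

Mod squares: a ≡ 2431, b ≡ -11. Check v ∈ {∞, 2, 3, 5, 7, 11, 13, 17}.
v=13: a=13^1·(≡5), b=13^0·(≡11) mod 13; (5|13)=-1, (11|13)=-1; (−1)^{1·0·6}·(-1)^0·(-1)^1 = -1.
v=17: a=17^3·(≡7), b=17^0·(≡14) mod 17; (7|17)=-1, (14|17)=-1; (−1)^{3·0·8}·(-1)^0·(-1)^3 = -1.
v=11: a=11^3·(≡3), b=11^1·(≡2) mod 11; (3|11)=+1, (2|11)=-1; (−1)^{3·1·5}·(+1)^1·(-1)^3 = +1.
v=2: v_2(a)=2, v_2(b)=2; units ≡ 7, 5 (mod 8); ε·ε+αω+βω = 1·0+2·1+2·0 ≡ 0  ⇒  (a,b)_2 = +1.
v=3: a=3^-6·(≡1), b=3^-2·(≡1) mod 3; (1|3)=+1, (1|3)=+1; (−1)^{-6·-2·1}·(+1)^-2·(+1)^-6 = +1.
v=7: a=7^2·(≡1), b=7^0·(≡6) mod 7; (1|7)=+1, (6|7)=-1; (−1)^{2·0·3}·(+1)^0·(-1)^2 = +1.
v=5: a=5^-2·(≡1), b=5^0·(≡4) mod 5; (1|5)=+1, (4|5)=+1; (−1)^{-2·0·2}·(+1)^0·(+1)^-2 = +1.
v=∞: 2431 > 0 and -11 < 0  ⇒  (a,b)_∞ = +1.
|Ram(2431, -11)| = 2, even; anisotropic at {13, 17}.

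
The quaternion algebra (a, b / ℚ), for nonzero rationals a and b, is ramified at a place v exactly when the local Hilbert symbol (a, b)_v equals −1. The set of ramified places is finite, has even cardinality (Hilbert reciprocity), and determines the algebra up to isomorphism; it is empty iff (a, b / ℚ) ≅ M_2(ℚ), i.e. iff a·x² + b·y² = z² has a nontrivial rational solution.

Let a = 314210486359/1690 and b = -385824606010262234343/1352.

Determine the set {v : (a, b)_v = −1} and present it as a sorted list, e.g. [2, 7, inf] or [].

Mod squares: a ≡ 214609990, b ≡ -94. Check v ∈ {∞, 2, 3, 5, 7, 11, 13, 37, 41, 43, 47}.
v=5: a=5^-1·(≡3), b=5^0·(≡1) mod 5; (3|5)=-1, (1|5)=+1; (−1)^{-1·0·2}·(-1)^0·(+1)^-1 = +1.
v=13: a=13^-2·(≡12), b=13^-2·(≡12) mod 13; (12|13)=+1, (12|13)=+1; (−1)^{-2·-2·6}·(+1)^-2·(+1)^-2 = +1.
v=11: a=11^4·(≡3), b=11^8·(≡5) mod 11; (3|11)=+1, (5|11)=+1; (−1)^{4·8·5}·(+1)^8·(+1)^4 = +1.
v=7: a=7^1·(≡3), b=7^0·(≡4) mod 7; (3|7)=-1, (4|7)=+1; (−1)^{1·0·3}·(-1)^0·(+1)^1 = +1.
v=41: a=41^1·(≡1), b=41^2·(≡28) mod 41; (1|41)=+1, (28|41)=-1; (−1)^{1·2·20}·(+1)^2·(-1)^1 = -1.
v=47: a=47^1·(≡44), b=47^1·(≡19) mod 47; (44|47)=-1, (19|47)=-1; (−1)^{1·1·23}·(-1)^1·(-1)^1 = -1.
v=2: v_2(a)=-1, v_2(b)=-3; units ≡ 3, 1 (mod 8); ε·ε+αω+βω = 1·0+-1·0+-3·1 ≡ 1  ⇒  (a,b)_2 = -1.
v=∞: 214609990 > 0 and -94 < 0  ⇒  (a,b)_∞ = +1.
v=43: a=43^1·(≡40), b=43^2·(≡11) mod 43; (40|43)=+1, (11|43)=+1; (−1)^{1·2·21}·(+1)^2·(+1)^1 = +1.
v=3: a=3^0·(≡1), b=3^2·(≡2) mod 3; (1|3)=+1, (2|3)=-1; (−1)^{0·2·1}·(+1)^2·(-1)^0 = +1.
v=37: a=37^1·(≡23), b=37^2·(≡17) mod 37; (23|37)=-1, (17|37)=-1; (−1)^{1·2·18}·(-1)^2·(-1)^1 = -1.
(214609990, -94 / ℚ) ramifies at {2, 37, 41, 47}: a division algebra.

[2, 37, 41, 47]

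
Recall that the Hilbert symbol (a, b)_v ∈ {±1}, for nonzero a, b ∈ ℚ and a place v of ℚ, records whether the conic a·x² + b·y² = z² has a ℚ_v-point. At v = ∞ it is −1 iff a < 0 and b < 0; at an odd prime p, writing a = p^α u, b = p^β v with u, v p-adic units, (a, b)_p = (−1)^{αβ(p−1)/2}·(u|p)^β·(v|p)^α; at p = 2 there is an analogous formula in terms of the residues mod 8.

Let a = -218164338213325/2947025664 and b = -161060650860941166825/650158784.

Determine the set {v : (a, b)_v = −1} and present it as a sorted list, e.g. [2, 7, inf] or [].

[19, inf]

Mod squares: a ≡ -1463, b ≡ -187. Check v ∈ {∞, 2, 3, 5, 7, 11, 17, 19, 23, 31, 37, 43}.
v=31: a=31^-2·(≡14), b=31^-4·(≡22) mod 31; (14|31)=+1, (22|31)=-1; (−1)^{-2·-4·15}·(+1)^-4·(-1)^-2 = +1.
v=2: v_2(a)=-8, v_2(b)=-6; units ≡ 1, 5 (mod 8); ε·ε+αω+βω = 0·0+-8·1+-6·0 ≡ 0  ⇒  (a,b)_2 = +1.
v=3: a=3^-2·(≡1), b=3^2·(≡2) mod 3; (1|3)=+1, (2|3)=-1; (−1)^{-2·2·1}·(+1)^2·(-1)^-2 = +1.
v=19: a=19^1·(≡3), b=19^2·(≡8) mod 19; (3|19)=-1, (8|19)=-1; (−1)^{1·2·9}·(-1)^2·(-1)^1 = -1.
v=7: a=7^3·(≡1), b=7^6·(≡1) mod 7; (1|7)=+1, (1|7)=+1; (−1)^{3·6·3}·(+1)^6·(+1)^3 = +1.
v=23: a=23^2·(≡8), b=23^2·(≡19) mod 23; (8|23)=+1, (19|23)=-1; (−1)^{2·2·11}·(+1)^2·(-1)^2 = +1.
v=37: a=37^2·(≡8), b=37^4·(≡35) mod 37; (8|37)=-1, (35|37)=-1; (−1)^{2·4·18}·(-1)^4·(-1)^2 = +1.
v=∞: -1463 < 0 and -187 < 0  ⇒  (a,b)_∞ = -1.
v=11: a=11^-3·(≡10), b=11^-1·(≡5) mod 11; (10|11)=-1, (5|11)=+1; (−1)^{-3·-1·5}·(-1)^-1·(+1)^-3 = +1.
v=43: a=43^2·(≡39), b=43^0·(≡37) mod 43; (39|43)=-1, (37|43)=-1; (−1)^{2·0·21}·(-1)^0·(-1)^2 = +1.
v=17: a=17^0·(≡4), b=17^1·(≡5) mod 17; (4|17)=+1, (5|17)=-1; (−1)^{0·1·8}·(+1)^1·(-1)^0 = +1.
v=5: a=5^2·(≡3), b=5^2·(≡3) mod 5; (3|5)=-1, (3|5)=-1; (−1)^{2·2·2}·(-1)^2·(-1)^2 = +1.
(-1463, -187 / ℚ) ramifies at {19, ∞}: a division algebra.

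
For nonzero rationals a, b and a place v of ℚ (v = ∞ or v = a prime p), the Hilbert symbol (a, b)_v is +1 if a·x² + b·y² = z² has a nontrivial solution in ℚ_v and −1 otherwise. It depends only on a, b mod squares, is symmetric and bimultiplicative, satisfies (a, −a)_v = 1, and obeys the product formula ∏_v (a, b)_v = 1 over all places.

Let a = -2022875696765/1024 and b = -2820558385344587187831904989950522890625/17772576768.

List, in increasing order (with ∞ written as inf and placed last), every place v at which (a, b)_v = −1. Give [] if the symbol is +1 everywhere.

(a, b) ≡ (-4085, -497295645) mod (ℚ^×)²; places V = {2, 3, 5, 7, 11, 17, 19, 31, 43, ∞}.
(a,b)_17: α=4, u≡5; β=13, v≡3 (mod 17); (5|17)=-1, (3|17)=-1; sign (−1)^0·-1^13·-1^4 = -1.
(a,b)_7: α=2, u≡5; β=3, v≡2 (mod 7); (5|7)=-1, (2|7)=+1; sign (−1)^0·-1^3·+1^2 = -1.
(a,b)_19: α=1, u≡10; β=3, v≡14 (mod 19); (10|19)=-1, (14|19)=-1; sign (−1)^1·-1^3·-1^1 = -1.
(a,b)_∞: sgn(-4085)=−, sgn(-497295645)=−, so -1.
(a,b)_5: α=1, u≡3; β=7, v≡4 (mod 5); (3|5)=-1, (4|5)=+1; sign (−1)^0·-1^7·+1^1 = -1.
(a,b)_2: α=-10, β=-18; u≡3, v≡3 (mod 8); ε(u)ε(v)=1·1, αω(v)=-10·1, βω(u)=-18·1; sum ≡ 1  ⇒  -1.
(a,b)_3: α=0, u≡1; β=-7, v≡1 (mod 3); (1|3)=+1, (1|3)=+1; sign (−1)^0·+1^-7·+1^0 = +1.
(a,b)_43: α=1, u≡7; β=3, v≡33 (mod 43); (7|43)=-1, (33|43)=-1; sign (−1)^1·-1^3·-1^1 = -1.
(a,b)_31: α=0, u≡20; β=-1, v≡3 (mod 31); (20|31)=+1, (3|31)=-1; sign (−1)^0·+1^-1·-1^0 = +1.
(a,b)_11: α=2, u≡7; β=7, v≡10 (mod 11); (7|11)=-1, (10|11)=-1; sign (−1)^0·-1^7·-1^2 = -1.
|Ram(-4085, -497295645)| = 8, even; anisotropic at {2, 5, 7, 11, 17, 19, 43, ∞}.

[2, 5, 7, 11, 17, 19, 43, inf]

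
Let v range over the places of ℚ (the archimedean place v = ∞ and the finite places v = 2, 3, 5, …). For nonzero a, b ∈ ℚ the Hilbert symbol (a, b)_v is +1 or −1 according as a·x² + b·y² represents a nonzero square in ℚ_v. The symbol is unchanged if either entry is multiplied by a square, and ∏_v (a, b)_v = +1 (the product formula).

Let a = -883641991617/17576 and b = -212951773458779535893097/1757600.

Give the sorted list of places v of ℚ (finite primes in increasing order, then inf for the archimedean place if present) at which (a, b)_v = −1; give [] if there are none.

[2, inf]

Mod squares: a ≡ -1482, b ≡ -858. Check v ∈ {∞, 2, 3, 5, 7, 11, 13, 19}.
v=7: a=7^6·(≡1), b=7^12·(≡3) mod 7; (1|7)=+1, (3|7)=-1; (−1)^{6·12·3}·(+1)^12·(-1)^6 = +1.
v=3: a=3^3·(≡1), b=3^7·(≡2) mod 3; (1|3)=+1, (2|3)=-1; (−1)^{3·7·1}·(+1)^7·(-1)^3 = +1.
v=13: a=13^-3·(≡12), b=13^-3·(≡10) mod 13; (12|13)=+1, (10|13)=+1; (−1)^{-3·-3·6}·(+1)^-3·(+1)^-3 = +1.
v=2: v_2(a)=-3, v_2(b)=-5; units ≡ 3, 3 (mod 8); ε·ε+αω+βω = 1·1+-3·1+-5·1 ≡ 1  ⇒  (a,b)_2 = -1.
v=5: a=5^0·(≡3), b=5^-2·(≡2) mod 5; (3|5)=-1, (2|5)=-1; (−1)^{0·-2·2}·(-1)^-2·(-1)^0 = +1.
v=11: a=11^4·(≡3), b=11^7·(≡10) mod 11; (3|11)=+1, (10|11)=-1; (−1)^{4·7·5}·(+1)^7·(-1)^4 = +1.
v=∞: -1482 < 0 and -858 < 0  ⇒  (a,b)_∞ = -1.
v=19: a=19^1·(≡7), b=19^2·(≡7) mod 19; (7|19)=+1, (7|19)=+1; (−1)^{1·2·9}·(+1)^2·(+1)^1 = +1.
Ram(-1482, -858) = {2, ∞}; no ℚ_2-point on the conic.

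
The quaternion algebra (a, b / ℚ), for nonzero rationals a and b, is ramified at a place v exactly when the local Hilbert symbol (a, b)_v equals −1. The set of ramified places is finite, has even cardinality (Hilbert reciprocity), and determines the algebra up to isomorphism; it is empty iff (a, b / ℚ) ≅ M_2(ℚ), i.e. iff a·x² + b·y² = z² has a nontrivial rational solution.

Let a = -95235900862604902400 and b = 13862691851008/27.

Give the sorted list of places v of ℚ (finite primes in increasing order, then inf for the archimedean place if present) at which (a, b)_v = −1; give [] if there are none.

(a, b) ≡ (-34034, 561) mod (ℚ^×)²; places V = {2, 3, 5, 7, 11, 13, 17, ∞}.
(a,b)_5: α=2, u≡4; β=0, v≡4 (mod 5); (4|5)=+1, (4|5)=+1; sign (−1)^0·+1^0·+1^2 = +1.
(a,b)_13: α=3, u≡7; β=2, v≡5 (mod 13); (7|13)=-1, (5|13)=-1; sign (−1)^0·-1^2·-1^3 = -1.
(a,b)_17: α=5, u≡4; β=3, v≡1 (mod 17); (4|17)=+1, (1|17)=+1; sign (−1)^0·+1^3·+1^5 = +1.
(a,b)_3: α=0, u≡1; β=-3, v≡1 (mod 3); (1|3)=+1, (1|3)=+1; sign (−1)^0·+1^-3·+1^0 = +1.
(a,b)_2: α=17, β=8; u≡7, v≡1 (mod 8); ε(u)ε(v)=1·0, αω(v)=17·0, βω(u)=8·0; sum ≡ 0  ⇒  +1.
(a,b)_∞: sgn(-34034)=−, sgn(561)=+, so +1.
(a,b)_11: α=3, u≡10; β=3, v≡7 (mod 11); (10|11)=-1, (7|11)=-1; sign (−1)^1·-1^3·-1^3 = -1.
(a,b)_7: α=1, u≡3; β=2, v≡4 (mod 7); (3|7)=-1, (4|7)=+1; sign (−1)^0·-1^2·+1^1 = +1.
(-34034, 561 / ℚ) ramifies at {11, 13}: a division algebra.

[11, 13]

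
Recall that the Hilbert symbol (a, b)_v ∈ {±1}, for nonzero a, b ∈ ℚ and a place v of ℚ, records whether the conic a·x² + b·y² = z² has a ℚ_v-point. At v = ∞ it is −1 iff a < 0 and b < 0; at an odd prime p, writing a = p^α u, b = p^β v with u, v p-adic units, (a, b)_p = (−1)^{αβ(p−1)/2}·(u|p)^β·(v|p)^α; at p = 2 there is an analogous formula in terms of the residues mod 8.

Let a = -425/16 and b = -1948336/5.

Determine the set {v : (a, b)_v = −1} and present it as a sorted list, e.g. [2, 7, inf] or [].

Mod squares: a ≡ -17, b ≡ -608855. Check v ∈ {∞, 2, 5, 13, 17, 19, 29}.
v=5: a=5^2·(≡3), b=5^-1·(≡4) mod 5; (3|5)=-1, (4|5)=+1; (−1)^{2·-1·2}·(-1)^-1·(+1)^2 = -1.
v=2: v_2(a)=-4, v_2(b)=4; units ≡ 7, 1 (mod 8); ε·ε+αω+βω = 1·0+-4·0+4·0 ≡ 0  ⇒  (a,b)_2 = +1.
v=17: a=17^1·(≡8), b=17^1·(≡8) mod 17; (8|17)=+1, (8|17)=+1; (−1)^{1·1·8}·(+1)^1·(+1)^1 = +1.
v=19: a=19^0·(≡15), b=19^1·(≡15) mod 19; (15|19)=-1, (15|19)=-1; (−1)^{0·1·9}·(-1)^1·(-1)^0 = -1.
v=29: a=29^0·(≡26), b=29^1·(≡25) mod 29; (26|29)=-1, (25|29)=+1; (−1)^{0·1·14}·(-1)^1·(+1)^0 = -1.
v=13: a=13^0·(≡10), b=13^1·(≡1) mod 13; (10|13)=+1, (1|13)=+1; (−1)^{0·1·6}·(+1)^1·(+1)^0 = +1.
v=∞: -17 < 0 and -608855 < 0  ⇒  (a,b)_∞ = -1.
(-17, -608855 / ℚ) ramifies at {5, 19, 29, ∞}: a division algebra.

[5, 19, 29, inf]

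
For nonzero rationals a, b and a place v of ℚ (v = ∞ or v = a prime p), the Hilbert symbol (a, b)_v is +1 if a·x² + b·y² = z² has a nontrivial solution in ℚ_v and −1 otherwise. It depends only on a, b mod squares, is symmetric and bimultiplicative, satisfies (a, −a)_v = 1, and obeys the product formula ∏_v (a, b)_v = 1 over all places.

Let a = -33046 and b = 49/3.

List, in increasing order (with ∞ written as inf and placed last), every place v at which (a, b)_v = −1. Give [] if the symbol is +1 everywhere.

(a, b) ≡ (-33046, 3) mod (ℚ^×)²; places V = {2, 3, 7, 13, 31, 41, ∞}.
(a,b)_3: α=0, u≡2; β=-1, v≡1 (mod 3); (2|3)=-1, (1|3)=+1; sign (−1)^0·-1^-1·+1^0 = -1.
(a,b)_7: α=0, u≡1; β=2, v≡5 (mod 7); (1|7)=+1, (5|7)=-1; sign (−1)^0·+1^2·-1^0 = +1.
(a,b)_31: α=1, u≡19; β=0, v≡6 (mod 31); (19|31)=+1, (6|31)=-1; sign (−1)^0·+1^0·-1^1 = -1.
(a,b)_2: α=1, β=0; u≡5, v≡3 (mod 8); ε(u)ε(v)=0·1, αω(v)=1·1, βω(u)=0·1; sum ≡ 1  ⇒  -1.
(a,b)_41: α=1, u≡14; β=0, v≡30 (mod 41); (14|41)=-1, (30|41)=-1; sign (−1)^0·-1^0·-1^1 = -1.
(a,b)_∞: sgn(-33046)=−, sgn(3)=+, so +1.
(a,b)_13: α=1, u≡6; β=0, v≡12 (mod 13); (6|13)=-1, (12|13)=+1; sign (−1)^0·-1^0·+1^1 = +1.
Ram(-33046, 3) = {2, 3, 31, 41}; no ℚ_2-point on the conic.

[2, 3, 31, 41]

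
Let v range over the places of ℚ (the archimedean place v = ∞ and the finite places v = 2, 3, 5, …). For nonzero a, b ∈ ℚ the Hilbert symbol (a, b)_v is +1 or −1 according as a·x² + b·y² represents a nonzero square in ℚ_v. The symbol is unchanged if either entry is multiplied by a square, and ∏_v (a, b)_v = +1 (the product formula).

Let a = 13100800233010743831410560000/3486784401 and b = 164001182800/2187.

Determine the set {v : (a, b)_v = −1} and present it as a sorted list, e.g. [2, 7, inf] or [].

Mod squares: a ≡ 121771, b ≡ 7278159. Check v ∈ {∞, 2, 3, 5, 7, 13, 17, 19, 29, 37}.
v=19: a=19^3·(≡16), b=19^1·(≡12) mod 19; (16|19)=+1, (12|19)=-1; (−1)^{3·1·9}·(+1)^1·(-1)^3 = +1.
v=17: a=17^3·(≡14), b=17^1·(≡8) mod 17; (14|17)=-1, (8|17)=+1; (−1)^{3·1·8}·(-1)^1·(+1)^3 = -1.
v=7: a=7^2·(≡6), b=7^1·(≡3) mod 7; (6|7)=-1, (3|7)=-1; (−1)^{2·1·3}·(-1)^1·(-1)^2 = -1.
v=5: a=5^4·(≡1), b=5^2·(≡1) mod 5; (1|5)=+1, (1|5)=+1; (−1)^{4·2·2}·(+1)^2·(+1)^4 = +1.
v=29: a=29^3·(≡7), b=29^1·(≡9) mod 29; (7|29)=+1, (9|29)=+1; (−1)^{3·1·14}·(+1)^1·(+1)^3 = +1.
v=∞: 121771 > 0 and 7278159 > 0  ⇒  (a,b)_∞ = +1.
v=37: a=37^2·(≡28), b=37^1·(≡29) mod 37; (28|37)=+1, (29|37)=-1; (−1)^{2·1·18}·(+1)^1·(-1)^2 = +1.
v=3: a=3^-20·(≡1), b=3^-7·(≡1) mod 3; (1|3)=+1, (1|3)=+1; (−1)^{-20·-7·1}·(+1)^-7·(+1)^-20 = +1.
v=13: a=13^5·(≡7), b=13^2·(≡7) mod 13; (7|13)=-1, (7|13)=-1; (−1)^{5·2·6}·(-1)^2·(-1)^5 = -1.
v=2: v_2(a)=10, v_2(b)=4; units ≡ 3, 7 (mod 8); ε·ε+αω+βω = 1·1+10·0+4·1 ≡ 1  ⇒  (a,b)_2 = -1.
|Ram(121771, 7278159)| = 4, even; anisotropic at {2, 7, 13, 17}.

[2, 7, 13, 17]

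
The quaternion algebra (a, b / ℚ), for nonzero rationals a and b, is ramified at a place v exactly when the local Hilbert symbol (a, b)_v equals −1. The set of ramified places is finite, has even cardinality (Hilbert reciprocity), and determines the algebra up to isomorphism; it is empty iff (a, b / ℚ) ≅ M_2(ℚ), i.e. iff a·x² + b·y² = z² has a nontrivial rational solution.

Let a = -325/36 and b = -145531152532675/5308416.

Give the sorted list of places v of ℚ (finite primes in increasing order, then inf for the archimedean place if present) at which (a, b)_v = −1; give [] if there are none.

Mod squares: a ≡ -13, b ≡ -835867. Check v ∈ {∞, 2, 3, 5, 7, 13, 19, 29, 37, 41}.
v=41: a=41^0·(≡24), b=41^1·(≡9) mod 41; (24|41)=-1, (9|41)=+1; (−1)^{0·1·20}·(-1)^1·(+1)^0 = -1.
v=2: v_2(a)=-2, v_2(b)=-16; units ≡ 3, 5 (mod 8); ε·ε+αω+βω = 1·0+-2·1+-16·1 ≡ 0  ⇒  (a,b)_2 = +1.
v=3: a=3^-2·(≡2), b=3^-4·(≡2) mod 3; (2|3)=-1, (2|3)=-1; (−1)^{-2·-4·1}·(-1)^-4·(-1)^-2 = +1.
v=29: a=29^0·(≡24), b=29^3·(≡21) mod 29; (24|29)=+1, (21|29)=-1; (−1)^{0·3·14}·(+1)^3·(-1)^0 = +1.
v=13: a=13^1·(≡4), b=13^2·(≡8) mod 13; (4|13)=+1, (8|13)=-1; (−1)^{1·2·6}·(+1)^2·(-1)^1 = -1.
v=∞: -13 < 0 and -835867 < 0  ⇒  (a,b)_∞ = -1.
v=7: a=7^0·(≡4), b=7^2·(≡5) mod 7; (4|7)=+1, (5|7)=-1; (−1)^{0·2·3}·(+1)^2·(-1)^0 = +1.
v=19: a=19^0·(≡1), b=19^1·(≡6) mod 19; (1|19)=+1, (6|19)=+1; (−1)^{0·1·9}·(+1)^1·(+1)^0 = +1.
v=37: a=37^0·(≡29), b=37^1·(≡21) mod 37; (29|37)=-1, (21|37)=+1; (−1)^{0·1·18}·(-1)^1·(+1)^0 = -1.
v=5: a=5^2·(≡2), b=5^2·(≡3) mod 5; (2|5)=-1, (3|5)=-1; (−1)^{2·2·2}·(-1)^2·(-1)^2 = +1.
(-13, -835867 / ℚ) ramifies at {13, 37, 41, ∞}: a division algebra.

[13, 37, 41, inf]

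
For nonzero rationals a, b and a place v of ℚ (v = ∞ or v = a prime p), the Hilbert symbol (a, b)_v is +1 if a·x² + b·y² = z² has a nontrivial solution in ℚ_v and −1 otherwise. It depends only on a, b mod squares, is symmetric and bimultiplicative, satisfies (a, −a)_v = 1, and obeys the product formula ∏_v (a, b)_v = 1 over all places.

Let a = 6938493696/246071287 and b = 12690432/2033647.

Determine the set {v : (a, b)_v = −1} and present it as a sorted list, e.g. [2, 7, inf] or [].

Mod squares: a ≡ 357, b ≡ 119. Check v ∈ {∞, 2, 3, 7, 11, 17}.
v=3: a=3^13·(≡2), b=3^6·(≡2) mod 3; (2|3)=-1, (2|3)=-1; (−1)^{13·6·1}·(-1)^6·(-1)^13 = -1.
v=2: v_2(a)=8, v_2(b)=10; units ≡ 5, 7 (mod 8); ε·ε+αω+βω = 0·1+8·0+10·1 ≡ 0  ⇒  (a,b)_2 = +1.
v=7: a=7^-5·(≡2), b=7^-5·(≡3) mod 7; (2|7)=+1, (3|7)=-1; (−1)^{-5·-5·3}·(+1)^-5·(-1)^-5 = +1.
v=11: a=11^-4·(≡9), b=11^-2·(≡4) mod 11; (9|11)=+1, (4|11)=+1; (−1)^{-4·-2·5}·(+1)^-2·(+1)^-4 = +1.
v=17: a=17^1·(≡8), b=17^1·(≡12) mod 17; (8|17)=+1, (12|17)=-1; (−1)^{1·1·8}·(+1)^1·(-1)^1 = -1.
v=∞: 357 > 0 and 119 > 0  ⇒  (a,b)_∞ = +1.
Ram(357, 119) = {3, 17}; no ℚ_3-point on the conic.

[3, 17]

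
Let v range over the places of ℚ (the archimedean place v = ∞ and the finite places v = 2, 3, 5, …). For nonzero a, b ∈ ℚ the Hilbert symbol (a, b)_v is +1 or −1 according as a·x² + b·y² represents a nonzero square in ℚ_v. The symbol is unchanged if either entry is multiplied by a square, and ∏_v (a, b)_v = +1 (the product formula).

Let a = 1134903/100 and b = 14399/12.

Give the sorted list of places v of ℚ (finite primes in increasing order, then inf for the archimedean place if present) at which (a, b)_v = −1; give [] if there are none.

Mod squares: a ≡ 3927, b ≡ 357. Check v ∈ {∞, 2, 3, 5, 7, 11, 17}.
v=5: a=5^-2·(≡2), b=5^0·(≡2) mod 5; (2|5)=-1, (2|5)=-1; (−1)^{-2·0·2}·(-1)^0·(-1)^-2 = +1.
v=17: a=17^3·(≡12), b=17^1·(≡4) mod 17; (12|17)=-1, (4|17)=+1; (−1)^{3·1·8}·(-1)^1·(+1)^3 = -1.
v=∞: 3927 > 0 and 357 > 0  ⇒  (a,b)_∞ = +1.
v=3: a=3^1·(≡1), b=3^-1·(≡2) mod 3; (1|3)=+1, (2|3)=-1; (−1)^{1·-1·1}·(+1)^-1·(-1)^1 = +1.
v=2: v_2(a)=-2, v_2(b)=-2; units ≡ 7, 5 (mod 8); ε·ε+αω+βω = 1·0+-2·1+-2·0 ≡ 0  ⇒  (a,b)_2 = +1.
v=11: a=11^1·(≡4), b=11^2·(≡9) mod 11; (4|11)=+1, (9|11)=+1; (−1)^{1·2·5}·(+1)^2·(+1)^1 = +1.
v=7: a=7^1·(≡1), b=7^1·(≡4) mod 7; (1|7)=+1, (4|7)=+1; (−1)^{1·1·3}·(+1)^1·(+1)^1 = -1.
(3927, 357 / ℚ) ramifies at {7, 17}: a division algebra.

[7, 17]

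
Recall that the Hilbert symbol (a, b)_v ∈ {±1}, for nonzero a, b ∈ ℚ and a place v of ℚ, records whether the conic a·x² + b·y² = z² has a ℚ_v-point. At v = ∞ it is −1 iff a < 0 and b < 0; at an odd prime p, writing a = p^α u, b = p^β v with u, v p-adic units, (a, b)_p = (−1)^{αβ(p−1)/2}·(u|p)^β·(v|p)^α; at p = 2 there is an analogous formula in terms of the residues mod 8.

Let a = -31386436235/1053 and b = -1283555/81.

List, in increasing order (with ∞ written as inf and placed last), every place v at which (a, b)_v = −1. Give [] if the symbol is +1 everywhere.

[31, inf]

(a, b) ≡ (-1404455, -155) mod (ℚ^×)²; places V = {2, 3, 5, 7, 11, 13, 17, 31, 41, ∞}.
(a,b)_41: α=1, u≡21; β=0, v≡9 (mod 41); (21|41)=+1, (9|41)=+1; sign (−1)^0·+1^0·+1^1 = +1.
(a,b)_17: α=1, u≡10; β=0, v≡1 (mod 17); (10|17)=-1, (1|17)=+1; sign (−1)^0·-1^0·+1^1 = +1.
(a,b)_13: α=-1, u≡5; β=2, v≡12 (mod 13); (5|13)=-1, (12|13)=+1; sign (−1)^0·-1^2·+1^-1 = +1.
(a,b)_3: α=-4, u≡1; β=-4, v≡1 (mod 3); (1|3)=+1, (1|3)=+1; sign (−1)^0·+1^-4·+1^-4 = +1.
(a,b)_∞: sgn(-1404455)=−, sgn(-155)=−, so -1.
(a,b)_5: α=1, u≡1; β=1, v≡4 (mod 5); (1|5)=+1, (4|5)=+1; sign (−1)^0·+1^1·+1^1 = +1.
(a,b)_2: α=0, β=0; u≡1, v≡5 (mod 8); ε(u)ε(v)=0·0, αω(v)=0·1, βω(u)=0·0; sum ≡ 0  ⇒  +1.
(a,b)_11: α=2, u≡4; β=0, v≡6 (mod 11); (4|11)=+1, (6|11)=-1; sign (−1)^0·+1^0·-1^2 = +1.
(a,b)_31: α=1, u≡12; β=1, v≡12 (mod 31); (12|31)=-1, (12|31)=-1; sign (−1)^1·-1^1·-1^1 = -1.
(a,b)_7: α=4, u≡2; β=2, v≡5 (mod 7); (2|7)=+1, (5|7)=-1; sign (−1)^0·+1^2·-1^4 = +1.
|Ram(-1404455, -155)| = 2, even; anisotropic at {31, ∞}.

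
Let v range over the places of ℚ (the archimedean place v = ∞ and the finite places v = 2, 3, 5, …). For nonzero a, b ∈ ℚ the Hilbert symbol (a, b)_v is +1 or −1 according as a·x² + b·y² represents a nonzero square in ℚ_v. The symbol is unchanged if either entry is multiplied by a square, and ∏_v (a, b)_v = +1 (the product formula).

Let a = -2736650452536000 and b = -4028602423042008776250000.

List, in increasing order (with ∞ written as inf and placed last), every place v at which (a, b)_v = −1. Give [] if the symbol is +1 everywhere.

[5, 7, 11, 19, 31, inf]

Mod squares: a ≡ -346115, b ≡ -3705. Check v ∈ {∞, 2, 3, 5, 7, 11, 13, 19, 29, 31}.
v=13: a=13^2·(≡1), b=13^3·(≡1) mod 13; (1|13)=+1, (1|13)=+1; (−1)^{2·3·6}·(+1)^3·(+1)^2 = +1.
v=29: a=29^1·(≡4), b=29^2·(≡16) mod 29; (4|29)=+1, (16|29)=+1; (−1)^{1·2·14}·(+1)^2·(+1)^1 = +1.
v=31: a=31^1·(≡24), b=31^2·(≡17) mod 31; (24|31)=-1, (17|31)=-1; (−1)^{1·2·15}·(-1)^2·(-1)^1 = -1.
v=2: v_2(a)=6, v_2(b)=4; units ≡ 5, 7 (mod 8); ε·ε+αω+βω = 0·1+6·0+4·1 ≡ 0  ⇒  (a,b)_2 = +1.
v=11: a=11^1·(≡8), b=11^2·(≡2) mod 11; (8|11)=-1, (2|11)=-1; (−1)^{1·2·5}·(-1)^2·(-1)^1 = -1.
v=5: a=5^3·(≡2), b=5^7·(≡4) mod 5; (2|5)=-1, (4|5)=+1; (−1)^{3·7·2}·(-1)^7·(+1)^3 = -1.
v=7: a=7^1·(≡3), b=7^0·(≡6) mod 7; (3|7)=-1, (6|7)=-1; (−1)^{1·0·3}·(-1)^0·(-1)^1 = -1.
v=∞: -346115 < 0 and -3705 < 0  ⇒  (a,b)_∞ = -1.
v=3: a=3^4·(≡1), b=3^7·(≡1) mod 3; (1|3)=+1, (1|3)=+1; (−1)^{4·7·1}·(+1)^7·(+1)^4 = +1.
v=19: a=19^2·(≡3), b=19^3·(≡3) mod 19; (3|19)=-1, (3|19)=-1; (−1)^{2·3·9}·(-1)^3·(-1)^2 = -1.
(-346115, -3705 / ℚ) ramifies at {5, 7, 11, 19, 31, ∞}: a division algebra.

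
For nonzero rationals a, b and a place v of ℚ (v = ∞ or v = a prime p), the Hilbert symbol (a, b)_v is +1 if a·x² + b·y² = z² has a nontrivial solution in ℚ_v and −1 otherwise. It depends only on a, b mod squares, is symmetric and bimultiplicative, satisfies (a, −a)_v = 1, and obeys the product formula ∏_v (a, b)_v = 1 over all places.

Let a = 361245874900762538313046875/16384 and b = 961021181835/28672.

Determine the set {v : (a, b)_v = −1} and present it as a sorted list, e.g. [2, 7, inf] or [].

[5, 13, 17, 31]

(a, b) ≡ (424235, 60665605) mod (ℚ^×)²; places V = {2, 3, 5, 7, 11, 13, 17, 23, 31, 37, ∞}.
(a,b)_13: α=2, u≡7; β=1, v≡9 (mod 13); (7|13)=-1, (9|13)=+1; sign (−1)^0·-1^1·+1^2 = -1.
(a,b)_7: α=3, u≡6; β=-1, v≡1 (mod 7); (6|7)=-1, (1|7)=+1; sign (−1)^1·-1^-1·+1^3 = +1.
(a,b)_17: α=3, u≡2; β=1, v≡7 (mod 17); (2|17)=+1, (7|17)=-1; sign (−1)^0·+1^1·-1^3 = -1.
(a,b)_5: α=7, u≡3; β=1, v≡1 (mod 5); (3|5)=-1, (1|5)=+1; sign (−1)^0·-1^1·+1^7 = -1.
(a,b)_37: α=0, u≡1; β=2, v≡13 (mod 37); (1|37)=+1, (13|37)=-1; sign (−1)^0·+1^2·-1^0 = +1.
(a,b)_∞: sgn(424235)=+, sgn(60665605)=+, so +1.
(a,b)_31: α=1, u≡7; β=1, v≡16 (mod 31); (7|31)=+1, (16|31)=+1; sign (−1)^1·+1^1·+1^1 = -1.
(a,b)_11: α=0, u≡3; β=1, v≡7 (mod 11); (3|11)=+1, (7|11)=-1; sign (−1)^0·+1^1·-1^0 = +1.
(a,b)_23: α=3, u≡15; β=1, v≡18 (mod 23); (15|23)=-1, (18|23)=+1; sign (−1)^1·-1^1·+1^3 = +1.
(a,b)_3: α=16, u≡2; β=4, v≡1 (mod 3); (2|3)=-1, (1|3)=+1; sign (−1)^0·-1^4·+1^16 = +1.
(a,b)_2: α=-14, β=-12; u≡3, v≡5 (mod 8); ε(u)ε(v)=1·0, αω(v)=-14·1, βω(u)=-12·1; sum ≡ 0  ⇒  +1.
(424235, 60665605 / ℚ) ramifies at {5, 13, 17, 31}: a division algebra.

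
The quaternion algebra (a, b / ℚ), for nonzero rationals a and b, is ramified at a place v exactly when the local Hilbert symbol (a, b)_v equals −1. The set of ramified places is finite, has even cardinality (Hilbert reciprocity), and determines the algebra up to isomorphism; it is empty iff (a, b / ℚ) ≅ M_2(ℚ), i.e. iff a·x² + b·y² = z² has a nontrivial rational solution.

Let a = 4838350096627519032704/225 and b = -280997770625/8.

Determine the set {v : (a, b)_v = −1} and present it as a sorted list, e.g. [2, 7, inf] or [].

(a, b) ≡ (374, -25714) mod (ℚ^×)²; places V = {2, 3, 5, 11, 13, 17, 23, 43, ∞}.
(a,b)_11: α=5, u≡1; β=2, v≡4 (mod 11); (1|11)=+1, (4|11)=+1; sign (−1)^0·+1^2·+1^5 = +1.
(a,b)_5: α=-2, u≡1; β=4, v≡4 (mod 5); (1|5)=+1, (4|5)=+1; sign (−1)^0·+1^4·+1^-2 = +1.
(a,b)_∞: sgn(374)=+, sgn(-25714)=−, so +1.
(a,b)_13: α=2, u≡4; β=1, v≡5 (mod 13); (4|13)=+1, (5|13)=-1; sign (−1)^0·+1^1·-1^2 = +1.
(a,b)_3: α=-2, u≡2; β=0, v≡2 (mod 3); (2|3)=-1, (2|3)=-1; sign (−1)^0·-1^0·-1^-2 = +1.
(a,b)_23: α=2, u≡9; β=1, v≡3 (mod 23); (9|23)=+1, (3|23)=+1; sign (−1)^0·+1^1·+1^2 = +1.
(a,b)_43: α=2, u≡2; β=1, v≡36 (mod 43); (2|43)=-1, (36|43)=+1; sign (−1)^0·-1^1·+1^2 = -1.
(a,b)_2: α=7, β=-3; u≡3, v≡7 (mod 8); ε(u)ε(v)=1·1, αω(v)=7·0, βω(u)=-3·1; sum ≡ 0  ⇒  +1.
(a,b)_17: α=5, u≡10; β=2, v≡5 (mod 17); (10|17)=-1, (5|17)=-1; sign (−1)^0·-1^2·-1^5 = -1.
|Ram(374, -25714)| = 2, even; anisotropic at {17, 43}.

[17, 43]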